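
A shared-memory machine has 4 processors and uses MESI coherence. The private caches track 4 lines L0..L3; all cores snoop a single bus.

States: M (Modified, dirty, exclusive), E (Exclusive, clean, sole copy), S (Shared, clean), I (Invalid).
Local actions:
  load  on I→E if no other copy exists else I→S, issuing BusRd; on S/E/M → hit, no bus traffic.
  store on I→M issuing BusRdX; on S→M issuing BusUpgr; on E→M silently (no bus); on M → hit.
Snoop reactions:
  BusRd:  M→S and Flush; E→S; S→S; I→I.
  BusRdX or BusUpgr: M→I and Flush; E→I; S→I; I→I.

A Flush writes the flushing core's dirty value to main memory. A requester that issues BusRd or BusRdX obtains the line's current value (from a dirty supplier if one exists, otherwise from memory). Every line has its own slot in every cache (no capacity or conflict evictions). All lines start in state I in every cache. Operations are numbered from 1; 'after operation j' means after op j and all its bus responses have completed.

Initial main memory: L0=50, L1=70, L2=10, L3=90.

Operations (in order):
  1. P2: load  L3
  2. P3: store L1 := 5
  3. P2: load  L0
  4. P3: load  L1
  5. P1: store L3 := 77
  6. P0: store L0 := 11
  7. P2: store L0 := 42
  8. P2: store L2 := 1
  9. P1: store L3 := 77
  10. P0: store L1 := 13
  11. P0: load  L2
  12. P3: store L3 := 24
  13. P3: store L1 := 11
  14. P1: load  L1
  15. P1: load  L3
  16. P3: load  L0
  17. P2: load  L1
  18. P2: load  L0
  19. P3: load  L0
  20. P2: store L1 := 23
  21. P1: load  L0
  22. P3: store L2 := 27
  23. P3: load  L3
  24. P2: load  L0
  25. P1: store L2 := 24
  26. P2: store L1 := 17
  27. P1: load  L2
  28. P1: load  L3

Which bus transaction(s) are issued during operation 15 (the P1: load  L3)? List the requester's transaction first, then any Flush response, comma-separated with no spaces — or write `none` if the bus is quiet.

1. P2: load  L3  bus=[BusRd]  L3: P0=I P1=I P2=E P3=I  mem[L3]=90
2. P3: store L1 := 5  bus=[BusRdX]  L1: P0=I P1=I P2=I P3=M  mem[L1]=70
3. P2: load  L0  bus=[BusRd]  L0: P0=I P1=I P2=E P3=I  mem[L0]=50
4. P3: load  L1  bus=[-]  L1: P0=I P1=I P2=I P3=M  mem[L1]=70
5. P1: store L3 := 77  bus=[BusRdX]  L3: P0=I P1=M P2=I P3=I  mem[L3]=90
6. P0: store L0 := 11  bus=[BusRdX]  L0: P0=M P1=I P2=I P3=I  mem[L0]=50
7. P2: store L0 := 42  bus=[BusRdX,Flush]  L0: P0=I P1=I P2=M P3=I  mem[L0]=11
8. P2: store L2 := 1  bus=[BusRdX]  L2: P0=I P1=I P2=M P3=I  mem[L2]=10
9. P1: store L3 := 77  bus=[-]  L3: P0=I P1=M P2=I P3=I  mem[L3]=90
10. P0: store L1 := 13  bus=[BusRdX,Flush]  L1: P0=M P1=I P2=I P3=I  mem[L1]=5
11. P0: load  L2  bus=[BusRd,Flush]  L2: P0=S P1=I P2=S P3=I  mem[L2]=1
12. P3: store L3 := 24  bus=[BusRdX,Flush]  L3: P0=I P1=I P2=I P3=M  mem[L3]=77
13. P3: store L1 := 11  bus=[BusRdX,Flush]  L1: P0=I P1=I P2=I P3=M  mem[L1]=13
14. P1: load  L1  bus=[BusRd,Flush]  L1: P0=I P1=S P2=I P3=S  mem[L1]=11
15. P1: load  L3  bus=[BusRd,Flush]  L3: P0=I P1=S P2=I P3=S  mem[L3]=24
16. P3: load  L0  bus=[BusRd,Flush]  L0: P0=I P1=I P2=S P3=S  mem[L0]=42
17. P2: load  L1  bus=[BusRd]  L1: P0=I P1=S P2=S P3=S  mem[L1]=11
18. P2: load  L0  bus=[-]  L0: P0=I P1=I P2=S P3=S  mem[L0]=42
19. P3: load  L0  bus=[-]  L0: P0=I P1=I P2=S P3=S  mem[L0]=42
20. P2: store L1 := 23  bus=[BusUpgr]  L1: P0=I P1=I P2=M P3=I  mem[L1]=11
21. P1: load  L0  bus=[BusRd]  L0: P0=I P1=S P2=S P3=S  mem[L0]=42
22. P3: store L2 := 27  bus=[BusRdX]  L2: P0=I P1=I P2=I P3=M  mem[L2]=1
23. P3: load  L3  bus=[-]  L3: P0=I P1=S P2=I P3=S  mem[L3]=24
24. P2: load  L0  bus=[-]  L0: P0=I P1=S P2=S P3=S  mem[L0]=42
25. P1: store L2 := 24  bus=[BusRdX,Flush]  L2: P0=I P1=M P2=I P3=I  mem[L2]=27
26. P2: store L1 := 17  bus=[-]  L1: P0=I P1=I P2=M P3=I  mem[L1]=11
27. P1: load  L2  bus=[-]  L2: P0=I P1=M P2=I P3=I  mem[L2]=27
28. P1: load  L3  bus=[-]  L3: P0=I P1=S P2=I P3=S  mem[L3]=24

bus = BusRd,Flush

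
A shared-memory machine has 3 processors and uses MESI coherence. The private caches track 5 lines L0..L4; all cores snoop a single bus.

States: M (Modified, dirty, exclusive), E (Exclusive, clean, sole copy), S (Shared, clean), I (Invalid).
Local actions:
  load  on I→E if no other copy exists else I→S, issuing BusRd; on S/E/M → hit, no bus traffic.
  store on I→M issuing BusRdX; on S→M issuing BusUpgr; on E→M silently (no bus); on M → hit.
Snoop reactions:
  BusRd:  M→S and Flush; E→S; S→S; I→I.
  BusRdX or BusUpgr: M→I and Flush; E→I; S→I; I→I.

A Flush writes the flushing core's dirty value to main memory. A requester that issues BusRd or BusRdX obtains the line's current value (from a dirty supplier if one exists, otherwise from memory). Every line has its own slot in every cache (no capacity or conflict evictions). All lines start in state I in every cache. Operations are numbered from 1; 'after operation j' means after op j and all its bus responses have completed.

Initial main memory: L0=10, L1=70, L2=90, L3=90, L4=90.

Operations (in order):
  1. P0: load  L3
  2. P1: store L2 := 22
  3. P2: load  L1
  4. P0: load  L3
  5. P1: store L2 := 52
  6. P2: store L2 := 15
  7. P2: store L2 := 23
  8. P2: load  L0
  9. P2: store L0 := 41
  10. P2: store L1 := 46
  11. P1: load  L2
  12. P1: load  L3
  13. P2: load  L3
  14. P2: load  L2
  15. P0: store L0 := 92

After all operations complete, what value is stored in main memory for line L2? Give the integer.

step 1: P0: load  L3  ⟶  EII  (L3)  txn=BusRd  M[L3]=90
step 2: P1: store L2 := 22  ⟶  IMI  (L2)  txn=BusRdX  M[L2]=90
step 3: P2: load  L1  ⟶  IIE  (L1)  txn=BusRd  M[L1]=70
step 4: P0: load  L3  ⟶  EII  (L3)  txn=∅  M[L3]=90
step 5: P1: store L2 := 52  ⟶  IMI  (L2)  txn=∅  M[L2]=90
step 6: P2: store L2 := 15  ⟶  IIM  (L2)  txn=BusRdX+Flush  M[L2]=52
step 7: P2: store L2 := 23  ⟶  IIM  (L2)  txn=∅  M[L2]=52
step 8: P2: load  L0  ⟶  IIE  (L0)  txn=BusRd  M[L0]=10
step 9: P2: store L0 := 41  ⟶  IIM  (L0)  txn=∅  M[L0]=10
step 10: P2: store L1 := 46  ⟶  IIM  (L1)  txn=∅  M[L1]=70
step 11: P1: load  L2  ⟶  ISS  (L2)  txn=BusRd+Flush  M[L2]=23
step 12: P1: load  L3  ⟶  SSI  (L3)  txn=BusRd  M[L3]=90
step 13: P2: load  L3  ⟶  SSS  (L3)  txn=BusRd  M[L3]=90
step 14: P2: load  L2  ⟶  ISS  (L2)  txn=∅  M[L2]=23
step 15: P0: store L0 := 92  ⟶  MII  (L0)  txn=BusRdX+Flush  M[L0]=41

memory[L2] = 23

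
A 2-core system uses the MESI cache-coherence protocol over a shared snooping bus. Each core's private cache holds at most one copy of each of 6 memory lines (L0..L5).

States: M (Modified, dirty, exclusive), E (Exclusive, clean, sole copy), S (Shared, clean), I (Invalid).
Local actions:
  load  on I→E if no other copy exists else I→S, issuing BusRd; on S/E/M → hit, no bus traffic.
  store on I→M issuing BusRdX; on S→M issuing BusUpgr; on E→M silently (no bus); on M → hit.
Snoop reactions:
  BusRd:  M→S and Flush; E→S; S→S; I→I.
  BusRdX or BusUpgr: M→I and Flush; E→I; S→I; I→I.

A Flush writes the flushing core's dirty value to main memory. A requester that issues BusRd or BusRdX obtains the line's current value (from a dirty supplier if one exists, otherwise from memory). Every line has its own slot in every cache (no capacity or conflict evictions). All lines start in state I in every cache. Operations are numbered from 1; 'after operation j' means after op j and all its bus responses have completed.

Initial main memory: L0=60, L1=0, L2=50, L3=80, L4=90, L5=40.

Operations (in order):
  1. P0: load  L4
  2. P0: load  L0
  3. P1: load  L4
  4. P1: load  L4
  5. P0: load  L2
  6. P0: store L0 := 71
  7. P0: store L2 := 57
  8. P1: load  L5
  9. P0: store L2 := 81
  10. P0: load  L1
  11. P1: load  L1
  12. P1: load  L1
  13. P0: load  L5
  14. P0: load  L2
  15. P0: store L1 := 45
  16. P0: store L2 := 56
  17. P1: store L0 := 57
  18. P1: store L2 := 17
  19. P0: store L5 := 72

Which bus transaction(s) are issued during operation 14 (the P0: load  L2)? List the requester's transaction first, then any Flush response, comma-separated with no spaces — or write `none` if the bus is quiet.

bus = none

1. P0: load  L4  bus=[BusRd]  L4: P0=E P1=I  mem[L4]=90
2. P0: load  L0  bus=[BusRd]  L0: P0=E P1=I  mem[L0]=60
3. P1: load  L4  bus=[BusRd]  L4: P0=S P1=S  mem[L4]=90
4. P1: load  L4  bus=[-]  L4: P0=S P1=S  mem[L4]=90
5. P0: load  L2  bus=[BusRd]  L2: P0=E P1=I  mem[L2]=50
6. P0: store L0 := 71  bus=[-]  L0: P0=M P1=I  mem[L0]=60
7. P0: store L2 := 57  bus=[-]  L2: P0=M P1=I  mem[L2]=50
8. P1: load  L5  bus=[BusRd]  L5: P0=I P1=E  mem[L5]=40
9. P0: store L2 := 81  bus=[-]  L2: P0=M P1=I  mem[L2]=50
10. P0: load  L1  bus=[BusRd]  L1: P0=E P1=I  mem[L1]=0
11. P1: load  L1  bus=[BusRd]  L1: P0=S P1=S  mem[L1]=0
12. P1: load  L1  bus=[-]  L1: P0=S P1=S  mem[L1]=0
13. P0: load  L5  bus=[BusRd]  L5: P0=S P1=S  mem[L5]=40
14. P0: load  L2  bus=[-]  L2: P0=M P1=I  mem[L2]=50
15. P0: store L1 := 45  bus=[BusUpgr]  L1: P0=M P1=I  mem[L1]=0
16. P0: store L2 := 56  bus=[-]  L2: P0=M P1=I  mem[L2]=50
17. P1: store L0 := 57  bus=[BusRdX,Flush]  L0: P0=I P1=M  mem[L0]=71
18. P1: store L2 := 17  bus=[BusRdX,Flush]  L2: P0=I P1=M  mem[L2]=56
19. P0: store L5 := 72  bus=[BusUpgr]  L5: P0=M P1=I  mem[L5]=40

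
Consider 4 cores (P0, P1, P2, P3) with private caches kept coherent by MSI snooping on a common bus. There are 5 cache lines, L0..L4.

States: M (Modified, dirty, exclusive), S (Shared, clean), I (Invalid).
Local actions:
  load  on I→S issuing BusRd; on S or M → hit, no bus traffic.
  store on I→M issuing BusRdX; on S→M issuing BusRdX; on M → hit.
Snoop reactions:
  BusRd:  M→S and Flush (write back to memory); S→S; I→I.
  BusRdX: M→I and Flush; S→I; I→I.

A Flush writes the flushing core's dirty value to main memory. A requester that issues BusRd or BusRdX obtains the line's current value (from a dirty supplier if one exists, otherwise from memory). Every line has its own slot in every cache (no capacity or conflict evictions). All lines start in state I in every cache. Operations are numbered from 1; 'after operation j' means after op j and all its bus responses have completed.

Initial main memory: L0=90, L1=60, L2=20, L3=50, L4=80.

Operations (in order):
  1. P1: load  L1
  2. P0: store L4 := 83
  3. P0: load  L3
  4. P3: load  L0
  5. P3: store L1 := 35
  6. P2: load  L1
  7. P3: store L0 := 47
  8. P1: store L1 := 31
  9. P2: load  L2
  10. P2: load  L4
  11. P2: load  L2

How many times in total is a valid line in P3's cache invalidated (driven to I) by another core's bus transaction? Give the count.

[1] P1: load  L1 | P0:I, P1:S(60), P2:I, P3:I | bus: BusRd
[2] P0: store L4 := 83 | P0:M(83), P1:I, P2:I, P3:I | bus: BusRdX
[3] P0: load  L3 | P0:S(50), P1:I, P2:I, P3:I | bus: BusRd
[4] P3: load  L0 | P0:I, P1:I, P2:I, P3:S(90) | bus: BusRd
[5] P3: store L1 := 35 | P0:I, P1:I, P2:I, P3:M(35) | bus: BusRdX
[6] P2: load  L1 | P0:I, P1:I, P2:S(35), P3:S(35) | bus: BusRd,Flush
[7] P3: store L0 := 47 | P0:I, P1:I, P2:I, P3:M(47) | bus: BusRdX
[8] P1: store L1 := 31 | P0:I, P1:M(31), P2:I, P3:I | bus: BusRdX
[9] P2: load  L2 | P0:I, P1:I, P2:S(20), P3:I | bus: BusRd
[10] P2: load  L4 | P0:S(83), P1:I, P2:S(83), P3:I | bus: BusRd,Flush
[11] P2: load  L2 | P0:I, P1:I, P2:S(20), P3:I | bus: none

invalidations = 1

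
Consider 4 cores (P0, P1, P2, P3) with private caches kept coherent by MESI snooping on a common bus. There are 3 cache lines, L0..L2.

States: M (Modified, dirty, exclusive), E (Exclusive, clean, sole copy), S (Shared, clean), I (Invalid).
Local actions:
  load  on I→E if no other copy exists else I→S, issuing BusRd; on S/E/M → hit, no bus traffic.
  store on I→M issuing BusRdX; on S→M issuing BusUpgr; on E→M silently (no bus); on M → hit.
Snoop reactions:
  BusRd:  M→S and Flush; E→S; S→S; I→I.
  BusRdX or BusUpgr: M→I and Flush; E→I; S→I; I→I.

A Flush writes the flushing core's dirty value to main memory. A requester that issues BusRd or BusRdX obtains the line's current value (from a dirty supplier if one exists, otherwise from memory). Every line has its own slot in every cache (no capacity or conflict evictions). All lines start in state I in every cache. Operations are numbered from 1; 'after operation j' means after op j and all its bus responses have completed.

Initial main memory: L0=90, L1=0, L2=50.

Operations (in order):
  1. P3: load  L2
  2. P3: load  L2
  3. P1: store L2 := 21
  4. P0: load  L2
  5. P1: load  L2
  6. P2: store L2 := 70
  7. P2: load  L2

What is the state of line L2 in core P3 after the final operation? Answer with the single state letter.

state = I

  op1 P3: load  L2 → I/I/I/E on L2; bus BusRd; mem=50
  op2 P3: load  L2 → I/I/I/E on L2; bus (none); mem=50
  op3 P1: store L2 := 21 → I/M/I/I on L2; bus BusRdX; mem=50
  op4 P0: load  L2 → S/S/I/I on L2; bus BusRd Flush; mem=21
  op5 P1: load  L2 → S/S/I/I on L2; bus (none); mem=21
  op6 P2: store L2 := 70 → I/I/M/I on L2; bus BusRdX; mem=21
  op7 P2: load  L2 → I/I/M/I on L2; bus (none); mem=21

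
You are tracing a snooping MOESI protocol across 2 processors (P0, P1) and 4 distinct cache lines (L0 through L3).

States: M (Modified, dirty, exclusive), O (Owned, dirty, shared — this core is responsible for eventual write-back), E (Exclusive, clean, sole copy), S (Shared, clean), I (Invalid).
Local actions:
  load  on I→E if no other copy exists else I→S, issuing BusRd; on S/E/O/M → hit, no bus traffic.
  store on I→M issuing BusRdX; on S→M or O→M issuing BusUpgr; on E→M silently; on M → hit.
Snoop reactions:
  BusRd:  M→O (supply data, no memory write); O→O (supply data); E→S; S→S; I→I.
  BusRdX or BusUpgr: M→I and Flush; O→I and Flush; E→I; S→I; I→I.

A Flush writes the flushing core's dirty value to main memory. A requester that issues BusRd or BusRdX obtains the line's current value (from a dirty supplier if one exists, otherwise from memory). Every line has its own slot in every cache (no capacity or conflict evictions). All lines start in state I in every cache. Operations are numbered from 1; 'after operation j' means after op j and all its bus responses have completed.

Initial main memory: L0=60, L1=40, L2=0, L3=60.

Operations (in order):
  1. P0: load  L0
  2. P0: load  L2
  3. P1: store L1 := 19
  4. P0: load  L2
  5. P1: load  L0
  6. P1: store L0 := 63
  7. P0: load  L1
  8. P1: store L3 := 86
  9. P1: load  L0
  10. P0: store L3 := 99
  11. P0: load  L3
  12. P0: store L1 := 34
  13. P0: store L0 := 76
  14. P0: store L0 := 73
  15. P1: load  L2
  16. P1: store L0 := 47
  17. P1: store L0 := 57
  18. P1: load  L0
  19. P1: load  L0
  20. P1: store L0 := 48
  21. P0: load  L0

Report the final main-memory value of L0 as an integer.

memory[L0] = 73

[1] P0: load  L0 | P0:E(60), P1:I | bus: BusRd
[2] P0: load  L2 | P0:E(0), P1:I | bus: BusRd
[3] P1: store L1 := 19 | P0:I, P1:M(19) | bus: BusRdX
[4] P0: load  L2 | P0:E(0), P1:I | bus: none
[5] P1: load  L0 | P0:S(60), P1:S(60) | bus: BusRd
[6] P1: store L0 := 63 | P0:I, P1:M(63) | bus: BusUpgr
[7] P0: load  L1 | P0:S(19), P1:O(19) | bus: BusRd
[8] P1: store L3 := 86 | P0:I, P1:M(86) | bus: BusRdX
[9] P1: load  L0 | P0:I, P1:M(63) | bus: none
[10] P0: store L3 := 99 | P0:M(99), P1:I | bus: BusRdX,Flush
[11] P0: load  L3 | P0:M(99), P1:I | bus: none
[12] P0: store L1 := 34 | P0:M(34), P1:I | bus: BusUpgr,Flush
[13] P0: store L0 := 76 | P0:M(76), P1:I | bus: BusRdX,Flush
[14] P0: store L0 := 73 | P0:M(73), P1:I | bus: none
[15] P1: load  L2 | P0:S(0), P1:S(0) | bus: BusRd
[16] P1: store L0 := 47 | P0:I, P1:M(47) | bus: BusRdX,Flush
[17] P1: store L0 := 57 | P0:I, P1:M(57) | bus: none
[18] P1: load  L0 | P0:I, P1:M(57) | bus: none
[19] P1: load  L0 | P0:I, P1:M(57) | bus: none
[20] P1: store L0 := 48 | P0:I, P1:M(48) | bus: none
[21] P0: load  L0 | P0:S(48), P1:O(48) | bus: BusRd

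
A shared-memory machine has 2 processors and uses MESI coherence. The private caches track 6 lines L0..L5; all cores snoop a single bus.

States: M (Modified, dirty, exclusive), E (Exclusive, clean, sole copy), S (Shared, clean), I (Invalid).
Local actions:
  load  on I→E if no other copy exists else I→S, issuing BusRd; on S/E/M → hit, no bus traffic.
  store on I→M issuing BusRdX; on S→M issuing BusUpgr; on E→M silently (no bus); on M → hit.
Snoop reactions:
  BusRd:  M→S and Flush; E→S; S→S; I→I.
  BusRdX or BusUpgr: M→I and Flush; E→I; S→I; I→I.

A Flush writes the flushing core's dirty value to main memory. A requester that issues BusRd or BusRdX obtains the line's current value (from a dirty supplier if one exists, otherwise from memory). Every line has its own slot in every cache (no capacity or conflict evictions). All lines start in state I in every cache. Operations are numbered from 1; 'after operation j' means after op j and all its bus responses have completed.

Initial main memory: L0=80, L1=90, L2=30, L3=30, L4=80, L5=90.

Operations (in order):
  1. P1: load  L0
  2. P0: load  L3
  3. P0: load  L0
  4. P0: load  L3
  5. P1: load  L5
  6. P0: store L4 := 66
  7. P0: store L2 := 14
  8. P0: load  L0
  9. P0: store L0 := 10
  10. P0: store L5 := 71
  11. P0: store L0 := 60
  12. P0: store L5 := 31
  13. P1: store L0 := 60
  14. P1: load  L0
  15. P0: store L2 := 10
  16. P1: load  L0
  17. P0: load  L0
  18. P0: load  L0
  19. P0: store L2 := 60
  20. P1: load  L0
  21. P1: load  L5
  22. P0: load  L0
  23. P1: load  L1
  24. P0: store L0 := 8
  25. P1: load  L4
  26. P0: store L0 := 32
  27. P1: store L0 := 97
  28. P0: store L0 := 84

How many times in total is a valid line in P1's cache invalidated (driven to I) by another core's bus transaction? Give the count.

invalidations = 4

1. P1: load  L0  bus=[BusRd]  L0: P0=I P1=E  mem[L0]=80
2. P0: load  L3  bus=[BusRd]  L3: P0=E P1=I  mem[L3]=30
3. P0: load  L0  bus=[BusRd]  L0: P0=S P1=S  mem[L0]=80
4. P0: load  L3  bus=[-]  L3: P0=E P1=I  mem[L3]=30
5. P1: load  L5  bus=[BusRd]  L5: P0=I P1=E  mem[L5]=90
6. P0: store L4 := 66  bus=[BusRdX]  L4: P0=M P1=I  mem[L4]=80
7. P0: store L2 := 14  bus=[BusRdX]  L2: P0=M P1=I  mem[L2]=30
8. P0: load  L0  bus=[-]  L0: P0=S P1=S  mem[L0]=80
9. P0: store L0 := 10  bus=[BusUpgr]  L0: P0=M P1=I  mem[L0]=80
10. P0: store L5 := 71  bus=[BusRdX]  L5: P0=M P1=I  mem[L5]=90
11. P0: store L0 := 60  bus=[-]  L0: P0=M P1=I  mem[L0]=80
12. P0: store L5 := 31  bus=[-]  L5: P0=M P1=I  mem[L5]=90
13. P1: store L0 := 60  bus=[BusRdX,Flush]  L0: P0=I P1=M  mem[L0]=60
14. P1: load  L0  bus=[-]  L0: P0=I P1=M  mem[L0]=60
15. P0: store L2 := 10  bus=[-]  L2: P0=M P1=I  mem[L2]=30
16. P1: load  L0  bus=[-]  L0: P0=I P1=M  mem[L0]=60
17. P0: load  L0  bus=[BusRd,Flush]  L0: P0=S P1=S  mem[L0]=60
18. P0: load  L0  bus=[-]  L0: P0=S P1=S  mem[L0]=60
19. P0: store L2 := 60  bus=[-]  L2: P0=M P1=I  mem[L2]=30
20. P1: load  L0  bus=[-]  L0: P0=S P1=S  mem[L0]=60
21. P1: load  L5  bus=[BusRd,Flush]  L5: P0=S P1=S  mem[L5]=31
22. P0: load  L0  bus=[-]  L0: P0=S P1=S  mem[L0]=60
23. P1: load  L1  bus=[BusRd]  L1: P0=I P1=E  mem[L1]=90
24. P0: store L0 := 8  bus=[BusUpgr]  L0: P0=M P1=I  mem[L0]=60
25. P1: load  L4  bus=[BusRd,Flush]  L4: P0=S P1=S  mem[L4]=66
26. P0: store L0 := 32  bus=[-]  L0: P0=M P1=I  mem[L0]=60
27. P1: store L0 := 97  bus=[BusRdX,Flush]  L0: P0=I P1=M  mem[L0]=32
28. P0: store L0 := 84  bus=[BusRdX,Flush]  L0: P0=M P1=I  mem[L0]=97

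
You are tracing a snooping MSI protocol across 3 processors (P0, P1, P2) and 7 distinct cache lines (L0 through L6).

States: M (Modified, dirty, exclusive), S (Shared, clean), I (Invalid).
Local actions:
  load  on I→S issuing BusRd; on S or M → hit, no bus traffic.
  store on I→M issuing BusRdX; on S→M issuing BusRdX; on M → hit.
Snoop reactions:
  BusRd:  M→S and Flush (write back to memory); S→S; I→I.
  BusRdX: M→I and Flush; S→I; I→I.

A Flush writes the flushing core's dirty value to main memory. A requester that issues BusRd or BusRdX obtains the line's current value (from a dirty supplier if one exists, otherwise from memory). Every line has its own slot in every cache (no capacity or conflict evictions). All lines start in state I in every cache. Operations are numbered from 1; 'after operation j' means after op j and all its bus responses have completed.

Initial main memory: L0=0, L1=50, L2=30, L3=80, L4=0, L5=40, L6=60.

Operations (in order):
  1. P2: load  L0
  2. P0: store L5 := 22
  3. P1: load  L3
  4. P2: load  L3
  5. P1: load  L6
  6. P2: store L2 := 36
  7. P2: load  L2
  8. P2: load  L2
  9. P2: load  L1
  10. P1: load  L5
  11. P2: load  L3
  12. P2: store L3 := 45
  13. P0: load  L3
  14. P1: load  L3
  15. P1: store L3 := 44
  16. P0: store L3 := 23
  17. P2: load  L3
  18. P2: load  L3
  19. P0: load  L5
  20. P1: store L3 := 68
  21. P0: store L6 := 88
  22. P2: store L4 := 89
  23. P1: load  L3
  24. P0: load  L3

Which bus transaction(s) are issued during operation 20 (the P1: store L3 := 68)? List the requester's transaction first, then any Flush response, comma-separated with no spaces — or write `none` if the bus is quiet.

[1] P2: load  L0 | P0:I, P1:I, P2:S(0) | bus: BusRd
[2] P0: store L5 := 22 | P0:M(22), P1:I, P2:I | bus: BusRdX
[3] P1: load  L3 | P0:I, P1:S(80), P2:I | bus: BusRd
[4] P2: load  L3 | P0:I, P1:S(80), P2:S(80) | bus: BusRd
[5] P1: load  L6 | P0:I, P1:S(60), P2:I | bus: BusRd
[6] P2: store L2 := 36 | P0:I, P1:I, P2:M(36) | bus: BusRdX
[7] P2: load  L2 | P0:I, P1:I, P2:M(36) | bus: none
[8] P2: load  L2 | P0:I, P1:I, P2:M(36) | bus: none
[9] P2: load  L1 | P0:I, P1:I, P2:S(50) | bus: BusRd
[10] P1: load  L5 | P0:S(22), P1:S(22), P2:I | bus: BusRd,Flush
[11] P2: load  L3 | P0:I, P1:S(80), P2:S(80) | bus: none
[12] P2: store L3 := 45 | P0:I, P1:I, P2:M(45) | bus: BusRdX
[13] P0: load  L3 | P0:S(45), P1:I, P2:S(45) | bus: BusRd,Flush
[14] P1: load  L3 | P0:S(45), P1:S(45), P2:S(45) | bus: BusRd
[15] P1: store L3 := 44 | P0:I, P1:M(44), P2:I | bus: BusRdX
[16] P0: store L3 := 23 | P0:M(23), P1:I, P2:I | bus: BusRdX,Flush
[17] P2: load  L3 | P0:S(23), P1:I, P2:S(23) | bus: BusRd,Flush
[18] P2: load  L3 | P0:S(23), P1:I, P2:S(23) | bus: none
[19] P0: load  L5 | P0:S(22), P1:S(22), P2:I | bus: none
[20] P1: store L3 := 68 | P0:I, P1:M(68), P2:I | bus: BusRdX
[21] P0: store L6 := 88 | P0:M(88), P1:I, P2:I | bus: BusRdX
[22] P2: store L4 := 89 | P0:I, P1:I, P2:M(89) | bus: BusRdX
[23] P1: load  L3 | P0:I, P1:M(68), P2:I | bus: none
[24] P0: load  L3 | P0:S(68), P1:S(68), P2:I | bus: BusRd,Flush

bus = BusRdX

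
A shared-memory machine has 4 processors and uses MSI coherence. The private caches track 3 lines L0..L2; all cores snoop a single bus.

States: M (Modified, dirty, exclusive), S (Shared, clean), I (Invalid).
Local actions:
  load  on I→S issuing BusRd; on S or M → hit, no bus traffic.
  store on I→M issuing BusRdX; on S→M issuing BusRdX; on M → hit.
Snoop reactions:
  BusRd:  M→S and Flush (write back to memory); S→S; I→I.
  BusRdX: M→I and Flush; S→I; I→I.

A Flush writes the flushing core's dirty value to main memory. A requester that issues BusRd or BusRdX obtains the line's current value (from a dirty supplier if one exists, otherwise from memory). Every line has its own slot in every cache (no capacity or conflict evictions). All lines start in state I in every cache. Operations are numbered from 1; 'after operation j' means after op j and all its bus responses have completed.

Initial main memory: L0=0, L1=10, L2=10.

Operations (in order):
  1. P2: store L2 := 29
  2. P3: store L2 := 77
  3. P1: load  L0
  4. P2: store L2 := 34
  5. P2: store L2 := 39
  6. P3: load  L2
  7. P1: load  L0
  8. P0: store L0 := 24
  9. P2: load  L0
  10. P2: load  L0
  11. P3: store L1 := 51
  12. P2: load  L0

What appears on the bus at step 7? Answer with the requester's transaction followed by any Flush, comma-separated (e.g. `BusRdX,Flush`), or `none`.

1. P2: store L2 := 29  bus=[BusRdX]  L2: P0=I P1=I P2=M P3=I  mem[L2]=10
2. P3: store L2 := 77  bus=[BusRdX,Flush]  L2: P0=I P1=I P2=I P3=M  mem[L2]=29
3. P1: load  L0  bus=[BusRd]  L0: P0=I P1=S P2=I P3=I  mem[L0]=0
4. P2: store L2 := 34  bus=[BusRdX,Flush]  L2: P0=I P1=I P2=M P3=I  mem[L2]=77
5. P2: store L2 := 39  bus=[-]  L2: P0=I P1=I P2=M P3=I  mem[L2]=77
6. P3: load  L2  bus=[BusRd,Flush]  L2: P0=I P1=I P2=S P3=S  mem[L2]=39
7. P1: load  L0  bus=[-]  L0: P0=I P1=S P2=I P3=I  mem[L0]=0
8. P0: store L0 := 24  bus=[BusRdX]  L0: P0=M P1=I P2=I P3=I  mem[L0]=0
9. P2: load  L0  bus=[BusRd,Flush]  L0: P0=S P1=I P2=S P3=I  mem[L0]=24
10. P2: load  L0  bus=[-]  L0: P0=S P1=I P2=S P3=I  mem[L0]=24
11. P3: store L1 := 51  bus=[BusRdX]  L1: P0=I P1=I P2=I P3=M  mem[L1]=10
12. P2: load  L0  bus=[-]  L0: P0=S P1=I P2=S P3=I  mem[L0]=24

bus = none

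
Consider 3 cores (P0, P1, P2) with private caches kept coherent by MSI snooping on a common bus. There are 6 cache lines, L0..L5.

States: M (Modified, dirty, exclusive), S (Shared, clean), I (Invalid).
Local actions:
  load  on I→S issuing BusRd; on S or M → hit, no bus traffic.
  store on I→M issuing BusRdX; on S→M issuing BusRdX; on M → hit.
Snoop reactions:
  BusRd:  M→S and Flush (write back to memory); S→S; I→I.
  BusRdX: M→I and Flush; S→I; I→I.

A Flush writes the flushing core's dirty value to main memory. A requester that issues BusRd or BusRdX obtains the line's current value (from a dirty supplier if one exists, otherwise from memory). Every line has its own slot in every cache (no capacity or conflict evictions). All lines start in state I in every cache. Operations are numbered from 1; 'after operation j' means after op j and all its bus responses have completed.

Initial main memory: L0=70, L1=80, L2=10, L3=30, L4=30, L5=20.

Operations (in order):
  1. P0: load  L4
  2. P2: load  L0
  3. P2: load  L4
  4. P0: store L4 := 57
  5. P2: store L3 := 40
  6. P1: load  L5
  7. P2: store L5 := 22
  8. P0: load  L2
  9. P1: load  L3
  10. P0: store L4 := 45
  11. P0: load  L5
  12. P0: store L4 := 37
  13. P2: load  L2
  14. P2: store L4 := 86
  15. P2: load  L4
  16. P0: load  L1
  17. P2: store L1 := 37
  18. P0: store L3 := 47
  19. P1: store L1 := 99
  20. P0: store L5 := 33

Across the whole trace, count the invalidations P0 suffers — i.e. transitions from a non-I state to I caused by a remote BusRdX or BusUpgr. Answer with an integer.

invalidations = 2

[1] P0: load  L4 | P0:S(30), P1:I, P2:I | bus: BusRd
[2] P2: load  L0 | P0:I, P1:I, P2:S(70) | bus: BusRd
[3] P2: load  L4 | P0:S(30), P1:I, P2:S(30) | bus: BusRd
[4] P0: store L4 := 57 | P0:M(57), P1:I, P2:I | bus: BusRdX
[5] P2: store L3 := 40 | P0:I, P1:I, P2:M(40) | bus: BusRdX
[6] P1: load  L5 | P0:I, P1:S(20), P2:I | bus: BusRd
[7] P2: store L5 := 22 | P0:I, P1:I, P2:M(22) | bus: BusRdX
[8] P0: load  L2 | P0:S(10), P1:I, P2:I | bus: BusRd
[9] P1: load  L3 | P0:I, P1:S(40), P2:S(40) | bus: BusRd,Flush
[10] P0: store L4 := 45 | P0:M(45), P1:I, P2:I | bus: none
[11] P0: load  L5 | P0:S(22), P1:I, P2:S(22) | bus: BusRd,Flush
[12] P0: store L4 := 37 | P0:M(37), P1:I, P2:I | bus: none
[13] P2: load  L2 | P0:S(10), P1:I, P2:S(10) | bus: BusRd
[14] P2: store L4 := 86 | P0:I, P1:I, P2:M(86) | bus: BusRdX,Flush
[15] P2: load  L4 | P0:I, P1:I, P2:M(86) | bus: none
[16] P0: load  L1 | P0:S(80), P1:I, P2:I | bus: BusRd
[17] P2: store L1 := 37 | P0:I, P1:I, P2:M(37) | bus: BusRdX
[18] P0: store L3 := 47 | P0:M(47), P1:I, P2:I | bus: BusRdX
[19] P1: store L1 := 99 | P0:I, P1:M(99), P2:I | bus: BusRdX,Flush
[20] P0: store L5 := 33 | P0:M(33), P1:I, P2:I | bus: BusRdX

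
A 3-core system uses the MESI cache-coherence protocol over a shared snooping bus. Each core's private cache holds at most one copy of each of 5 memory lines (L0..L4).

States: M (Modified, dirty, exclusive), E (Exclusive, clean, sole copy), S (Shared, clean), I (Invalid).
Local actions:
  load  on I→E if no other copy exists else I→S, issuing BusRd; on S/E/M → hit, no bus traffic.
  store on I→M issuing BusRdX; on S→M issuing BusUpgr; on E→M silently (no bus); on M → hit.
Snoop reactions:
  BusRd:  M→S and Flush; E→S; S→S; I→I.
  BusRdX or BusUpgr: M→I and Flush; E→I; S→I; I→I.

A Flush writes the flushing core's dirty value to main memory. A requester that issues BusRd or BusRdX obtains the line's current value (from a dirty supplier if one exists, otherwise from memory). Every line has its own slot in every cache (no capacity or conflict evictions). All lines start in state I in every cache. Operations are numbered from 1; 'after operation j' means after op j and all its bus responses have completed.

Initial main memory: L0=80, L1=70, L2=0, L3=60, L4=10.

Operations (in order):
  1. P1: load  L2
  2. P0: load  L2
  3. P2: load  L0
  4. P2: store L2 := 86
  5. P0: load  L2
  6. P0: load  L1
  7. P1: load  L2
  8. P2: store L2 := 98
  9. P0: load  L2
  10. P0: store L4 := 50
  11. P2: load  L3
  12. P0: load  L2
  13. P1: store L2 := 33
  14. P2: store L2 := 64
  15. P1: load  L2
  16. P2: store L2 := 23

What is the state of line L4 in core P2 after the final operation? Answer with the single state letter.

state = I

  op1 P1: load  L2 → I/E/I on L2; bus BusRd; mem=0
  op2 P0: load  L2 → S/S/I on L2; bus BusRd; mem=0
  op3 P2: load  L0 → I/I/E on L0; bus BusRd; mem=80
  op4 P2: store L2 := 86 → I/I/M on L2; bus BusRdX; mem=0
  op5 P0: load  L2 → S/I/S on L2; bus BusRd Flush; mem=86
  op6 P0: load  L1 → E/I/I on L1; bus BusRd; mem=70
  op7 P1: load  L2 → S/S/S on L2; bus BusRd; mem=86
  op8 P2: store L2 := 98 → I/I/M on L2; bus BusUpgr; mem=86
  op9 P0: load  L2 → S/I/S on L2; bus BusRd Flush; mem=98
  op10 P0: store L4 := 50 → M/I/I on L4; bus BusRdX; mem=10
  op11 P2: load  L3 → I/I/E on L3; bus BusRd; mem=60
  op12 P0: load  L2 → S/I/S on L2; bus (none); mem=98
  op13 P1: store L2 := 33 → I/M/I on L2; bus BusRdX; mem=98
  op14 P2: store L2 := 64 → I/I/M on L2; bus BusRdX Flush; mem=33
  op15 P1: load  L2 → I/S/S on L2; bus BusRd Flush; mem=64
  op16 P2: store L2 := 23 → I/I/M on L2; bus BusUpgr; mem=64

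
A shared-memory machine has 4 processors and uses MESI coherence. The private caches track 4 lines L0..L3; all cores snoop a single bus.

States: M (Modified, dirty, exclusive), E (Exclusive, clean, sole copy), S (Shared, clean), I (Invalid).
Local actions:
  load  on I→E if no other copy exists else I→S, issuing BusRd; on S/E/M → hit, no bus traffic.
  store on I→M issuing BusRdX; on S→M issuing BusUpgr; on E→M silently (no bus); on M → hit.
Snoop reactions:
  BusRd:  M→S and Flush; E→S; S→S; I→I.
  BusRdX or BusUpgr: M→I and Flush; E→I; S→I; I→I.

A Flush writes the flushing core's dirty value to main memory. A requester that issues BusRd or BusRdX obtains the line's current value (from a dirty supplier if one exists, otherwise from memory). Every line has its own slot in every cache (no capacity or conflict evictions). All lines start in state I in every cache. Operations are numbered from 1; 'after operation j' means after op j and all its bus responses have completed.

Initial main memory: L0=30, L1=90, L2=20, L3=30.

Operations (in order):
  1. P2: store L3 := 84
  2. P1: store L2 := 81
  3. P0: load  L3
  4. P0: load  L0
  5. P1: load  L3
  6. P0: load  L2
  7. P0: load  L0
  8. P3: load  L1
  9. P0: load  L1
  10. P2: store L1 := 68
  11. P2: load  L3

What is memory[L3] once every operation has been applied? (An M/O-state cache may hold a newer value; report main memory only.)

memory[L3] = 84

  op1 P2: store L3 := 84 → I/I/M/I on L3; bus BusRdX; mem=30
  op2 P1: store L2 := 81 → I/M/I/I on L2; bus BusRdX; mem=20
  op3 P0: load  L3 → S/I/S/I on L3; bus BusRd Flush; mem=84
  op4 P0: load  L0 → E/I/I/I on L0; bus BusRd; mem=30
  op5 P1: load  L3 → S/S/S/I on L3; bus BusRd; mem=84
  op6 P0: load  L2 → S/S/I/I on L2; bus BusRd Flush; mem=81
  op7 P0: load  L0 → E/I/I/I on L0; bus (none); mem=30
  op8 P3: load  L1 → I/I/I/E on L1; bus BusRd; mem=90
  op9 P0: load  L1 → S/I/I/S on L1; bus BusRd; mem=90
  op10 P2: store L1 := 68 → I/I/M/I on L1; bus BusRdX; mem=90
  op11 P2: load  L3 → S/S/S/I on L3; bus (none); mem=84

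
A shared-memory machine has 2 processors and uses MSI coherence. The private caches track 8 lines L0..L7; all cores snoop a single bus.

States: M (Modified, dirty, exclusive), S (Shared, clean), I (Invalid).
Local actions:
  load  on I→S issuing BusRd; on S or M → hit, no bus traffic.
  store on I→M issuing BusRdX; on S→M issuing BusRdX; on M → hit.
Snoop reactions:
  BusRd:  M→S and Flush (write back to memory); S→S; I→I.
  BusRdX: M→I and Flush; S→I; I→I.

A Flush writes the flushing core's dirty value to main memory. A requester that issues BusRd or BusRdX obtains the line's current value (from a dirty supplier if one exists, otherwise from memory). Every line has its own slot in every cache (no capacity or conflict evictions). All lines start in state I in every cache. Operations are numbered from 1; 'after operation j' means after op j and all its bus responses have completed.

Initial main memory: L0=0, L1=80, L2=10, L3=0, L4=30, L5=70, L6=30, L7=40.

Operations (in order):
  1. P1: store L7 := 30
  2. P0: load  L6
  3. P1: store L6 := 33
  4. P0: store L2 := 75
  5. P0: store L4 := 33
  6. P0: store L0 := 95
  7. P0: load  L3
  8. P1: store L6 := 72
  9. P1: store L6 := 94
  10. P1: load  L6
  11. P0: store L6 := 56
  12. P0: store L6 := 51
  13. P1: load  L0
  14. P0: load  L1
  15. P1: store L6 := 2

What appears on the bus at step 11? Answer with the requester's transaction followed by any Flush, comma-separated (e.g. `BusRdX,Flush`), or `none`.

1. P1: store L7 := 30  bus=[BusRdX]  L7: P0=I P1=M  mem[L7]=40
2. P0: load  L6  bus=[BusRd]  L6: P0=S P1=I  mem[L6]=30
3. P1: store L6 := 33  bus=[BusRdX]  L6: P0=I P1=M  mem[L6]=30
4. P0: store L2 := 75  bus=[BusRdX]  L2: P0=M P1=I  mem[L2]=10
5. P0: store L4 := 33  bus=[BusRdX]  L4: P0=M P1=I  mem[L4]=30
6. P0: store L0 := 95  bus=[BusRdX]  L0: P0=M P1=I  mem[L0]=0
7. P0: load  L3  bus=[BusRd]  L3: P0=S P1=I  mem[L3]=0
8. P1: store L6 := 72  bus=[-]  L6: P0=I P1=M  mem[L6]=30
9. P1: store L6 := 94  bus=[-]  L6: P0=I P1=M  mem[L6]=30
10. P1: load  L6  bus=[-]  L6: P0=I P1=M  mem[L6]=30
11. P0: store L6 := 56  bus=[BusRdX,Flush]  L6: P0=M P1=I  mem[L6]=94
12. P0: store L6 := 51  bus=[-]  L6: P0=M P1=I  mem[L6]=94
13. P1: load  L0  bus=[BusRd,Flush]  L0: P0=S P1=S  mem[L0]=95
14. P0: load  L1  bus=[BusRd]  L1: P0=S P1=I  mem[L1]=80
15. P1: store L6 := 2  bus=[BusRdX,Flush]  L6: P0=I P1=M  mem[L6]=51

bus = BusRdX,Flush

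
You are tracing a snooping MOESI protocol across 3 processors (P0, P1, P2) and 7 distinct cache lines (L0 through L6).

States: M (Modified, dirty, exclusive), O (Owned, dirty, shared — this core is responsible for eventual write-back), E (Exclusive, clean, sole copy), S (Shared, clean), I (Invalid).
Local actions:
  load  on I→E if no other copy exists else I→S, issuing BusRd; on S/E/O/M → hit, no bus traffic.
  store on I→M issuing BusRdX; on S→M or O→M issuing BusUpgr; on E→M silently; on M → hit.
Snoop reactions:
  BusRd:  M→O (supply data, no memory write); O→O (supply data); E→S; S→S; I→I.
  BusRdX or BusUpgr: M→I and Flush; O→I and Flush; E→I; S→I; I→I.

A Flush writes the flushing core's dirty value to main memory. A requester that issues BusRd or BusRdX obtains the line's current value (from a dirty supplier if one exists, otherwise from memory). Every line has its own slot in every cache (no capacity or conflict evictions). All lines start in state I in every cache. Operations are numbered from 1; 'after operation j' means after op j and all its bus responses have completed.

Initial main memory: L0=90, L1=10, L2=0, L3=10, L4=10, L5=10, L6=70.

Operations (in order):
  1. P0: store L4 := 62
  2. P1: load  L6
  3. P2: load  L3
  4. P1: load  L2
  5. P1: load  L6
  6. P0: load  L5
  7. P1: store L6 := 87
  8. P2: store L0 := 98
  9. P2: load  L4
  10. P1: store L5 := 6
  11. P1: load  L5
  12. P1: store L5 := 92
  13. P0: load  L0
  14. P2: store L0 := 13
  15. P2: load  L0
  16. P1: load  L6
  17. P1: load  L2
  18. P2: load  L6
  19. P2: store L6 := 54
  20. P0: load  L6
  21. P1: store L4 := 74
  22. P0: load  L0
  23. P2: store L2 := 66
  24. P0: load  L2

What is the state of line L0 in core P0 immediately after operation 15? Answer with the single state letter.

state = I

1. P0: store L4 := 62  bus=[BusRdX]  L4: P0=M P1=I P2=I  mem[L4]=10
2. P1: load  L6  bus=[BusRd]  L6: P0=I P1=E P2=I  mem[L6]=70
3. P2: load  L3  bus=[BusRd]  L3: P0=I P1=I P2=E  mem[L3]=10
4. P1: load  L2  bus=[BusRd]  L2: P0=I P1=E P2=I  mem[L2]=0
5. P1: load  L6  bus=[-]  L6: P0=I P1=E P2=I  mem[L6]=70
6. P0: load  L5  bus=[BusRd]  L5: P0=E P1=I P2=I  mem[L5]=10
7. P1: store L6 := 87  bus=[-]  L6: P0=I P1=M P2=I  mem[L6]=70
8. P2: store L0 := 98  bus=[BusRdX]  L0: P0=I P1=I P2=M  mem[L0]=90
9. P2: load  L4  bus=[BusRd]  L4: P0=O P1=I P2=S  mem[L4]=10
10. P1: store L5 := 6  bus=[BusRdX]  L5: P0=I P1=M P2=I  mem[L5]=10
11. P1: load  L5  bus=[-]  L5: P0=I P1=M P2=I  mem[L5]=10
12. P1: store L5 := 92  bus=[-]  L5: P0=I P1=M P2=I  mem[L5]=10
13. P0: load  L0  bus=[BusRd]  L0: P0=S P1=I P2=O  mem[L0]=90
14. P2: store L0 := 13  bus=[BusUpgr]  L0: P0=I P1=I P2=M  mem[L0]=90
15. P2: load  L0  bus=[-]  L0: P0=I P1=I P2=M  mem[L0]=90
16. P1: load  L6  bus=[-]  L6: P0=I P1=M P2=I  mem[L6]=70
17. P1: load  L2  bus=[-]  L2: P0=I P1=E P2=I  mem[L2]=0
18. P2: load  L6  bus=[BusRd]  L6: P0=I P1=O P2=S  mem[L6]=70
19. P2: store L6 := 54  bus=[BusUpgr,Flush]  L6: P0=I P1=I P2=M  mem[L6]=87
20. P0: load  L6  bus=[BusRd]  L6: P0=S P1=I P2=O  mem[L6]=87
21. P1: store L4 := 74  bus=[BusRdX,Flush]  L4: P0=I P1=M P2=I  mem[L4]=62
22. P0: load  L0  bus=[BusRd]  L0: P0=S P1=I P2=O  mem[L0]=90
23. P2: store L2 := 66  bus=[BusRdX]  L2: P0=I P1=I P2=M  mem[L2]=0
24. P0: load  L2  bus=[BusRd]  L2: P0=S P1=I P2=O  mem[L2]=0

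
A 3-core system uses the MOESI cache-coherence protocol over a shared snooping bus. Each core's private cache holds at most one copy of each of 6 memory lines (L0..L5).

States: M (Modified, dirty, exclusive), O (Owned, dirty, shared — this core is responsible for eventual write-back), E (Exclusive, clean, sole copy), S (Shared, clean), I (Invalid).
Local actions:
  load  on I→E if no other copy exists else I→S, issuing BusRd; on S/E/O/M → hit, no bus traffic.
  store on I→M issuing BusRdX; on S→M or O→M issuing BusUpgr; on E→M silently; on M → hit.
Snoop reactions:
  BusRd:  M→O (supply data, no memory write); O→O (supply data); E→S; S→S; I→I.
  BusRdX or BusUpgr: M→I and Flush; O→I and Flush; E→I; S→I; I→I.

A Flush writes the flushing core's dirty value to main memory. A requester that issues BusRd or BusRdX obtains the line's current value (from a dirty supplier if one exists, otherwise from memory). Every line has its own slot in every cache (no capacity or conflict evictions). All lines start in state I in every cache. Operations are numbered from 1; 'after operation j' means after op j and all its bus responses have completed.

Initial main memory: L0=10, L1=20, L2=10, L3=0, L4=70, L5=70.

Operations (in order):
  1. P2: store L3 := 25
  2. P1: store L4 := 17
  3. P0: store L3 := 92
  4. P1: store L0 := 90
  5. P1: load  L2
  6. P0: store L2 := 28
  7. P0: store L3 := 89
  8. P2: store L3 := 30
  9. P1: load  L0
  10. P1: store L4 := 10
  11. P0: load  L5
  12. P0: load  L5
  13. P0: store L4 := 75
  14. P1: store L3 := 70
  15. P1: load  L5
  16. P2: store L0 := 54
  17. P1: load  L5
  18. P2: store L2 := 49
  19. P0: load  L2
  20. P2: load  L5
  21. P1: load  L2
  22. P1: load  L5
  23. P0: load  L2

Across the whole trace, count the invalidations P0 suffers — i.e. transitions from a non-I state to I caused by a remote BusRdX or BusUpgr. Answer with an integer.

invalidations = 2

  op1 P2: store L3 := 25 → I/I/M on L3; bus BusRdX; mem=0
  op2 P1: store L4 := 17 → I/M/I on L4; bus BusRdX; mem=70
  op3 P0: store L3 := 92 → M/I/I on L3; bus BusRdX Flush; mem=25
  op4 P1: store L0 := 90 → I/M/I on L0; bus BusRdX; mem=10
  op5 P1: load  L2 → I/E/I on L2; bus BusRd; mem=10
  op6 P0: store L2 := 28 → M/I/I on L2; bus BusRdX; mem=10
  op7 P0: store L3 := 89 → M/I/I on L3; bus (none); mem=25
  op8 P2: store L3 := 30 → I/I/M on L3; bus BusRdX Flush; mem=89
  op9 P1: load  L0 → I/M/I on L0; bus (none); mem=10
  op10 P1: store L4 := 10 → I/M/I on L4; bus (none); mem=70
  op11 P0: load  L5 → E/I/I on L5; bus BusRd; mem=70
  op12 P0: load  L5 → E/I/I on L5; bus (none); mem=70
  op13 P0: store L4 := 75 → M/I/I on L4; bus BusRdX Flush; mem=10
  op14 P1: store L3 := 70 → I/M/I on L3; bus BusRdX Flush; mem=30
  op15 P1: load  L5 → S/S/I on L5; bus BusRd; mem=70
  op16 P2: store L0 := 54 → I/I/M on L0; bus BusRdX Flush; mem=90
  op17 P1: load  L5 → S/S/I on L5; bus (none); mem=70
  op18 P2: store L2 := 49 → I/I/M on L2; bus BusRdX Flush; mem=28
  op19 P0: load  L2 → S/I/O on L2; bus BusRd; mem=28
  op20 P2: load  L5 → S/S/S on L5; bus BusRd; mem=70
  op21 P1: load  L2 → S/S/O on L2; bus BusRd; mem=28
  op22 P1: load  L5 → S/S/S on L5; bus (none); mem=70
  op23 P0: load  L2 → S/S/O on L2; bus (none); mem=28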